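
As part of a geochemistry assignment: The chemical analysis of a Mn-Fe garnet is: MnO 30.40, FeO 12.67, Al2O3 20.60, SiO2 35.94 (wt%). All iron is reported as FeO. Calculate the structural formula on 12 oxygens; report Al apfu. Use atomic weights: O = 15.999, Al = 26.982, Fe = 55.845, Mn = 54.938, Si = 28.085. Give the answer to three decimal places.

MnO: 30.40/70.937 = 0.42855 mol → 0.42855 mol Mn, 0.42855 mol O.
FeO: 12.67/71.844 = 0.17635 mol → 0.17635 mol Fe, 0.17635 mol O.
Al2O3: 20.60/101.961 = 0.20204 mol → 0.40408 mol Al, 0.60612 mol O.
SiO2: 35.94/60.083 = 0.59817 mol → 0.59817 mol Si, 1.19634 mol O.
Total oxygen = 2.40736 mol. Normalization factor = 12/2.40736 = 4.98471.
Al per 12 O = 0.40408 × 4.98471 = 2.014.

2.014 Al apfu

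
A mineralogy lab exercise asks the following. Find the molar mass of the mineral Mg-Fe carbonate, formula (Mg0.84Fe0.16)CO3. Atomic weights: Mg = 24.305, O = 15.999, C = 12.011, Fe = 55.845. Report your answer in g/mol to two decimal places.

M = 0.84·24.305 + 0.16·55.845 + 1·12.011 + 3·15.999

89.36 g/mol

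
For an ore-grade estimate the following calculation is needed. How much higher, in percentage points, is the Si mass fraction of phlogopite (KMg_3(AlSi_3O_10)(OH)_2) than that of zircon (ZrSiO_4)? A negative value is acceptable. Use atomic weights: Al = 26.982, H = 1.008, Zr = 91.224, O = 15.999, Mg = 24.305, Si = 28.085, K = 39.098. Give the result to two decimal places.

First mineral: 84.255 g Si in 417.254 g formula = 20.19 wt% Si.
Second mineral: 28.085 g Si in 183.305 g formula = 15.32 wt% Si.
20.19% − 15.32% gives a difference of 4.87 percentage points.

4.87 percentage points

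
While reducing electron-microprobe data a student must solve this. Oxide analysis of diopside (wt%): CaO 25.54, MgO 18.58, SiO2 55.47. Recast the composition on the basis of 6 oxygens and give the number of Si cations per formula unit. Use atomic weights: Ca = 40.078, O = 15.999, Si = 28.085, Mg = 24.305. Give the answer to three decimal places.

2.005 Si apfu

CaO (M=56.077): mol = 0.45545; Ca = 0.45545, O = 0.45545.
MgO (M=40.304): mol = 0.46100; Mg = 0.46100, O = 0.46100.
SiO2 (M=60.083): mol = 0.92322; Si = 0.92322, O = 1.84644.
ΣO = 2.76289; factor = 6/ΣO = 2.17164.
Si apfu = 0.92322 × 2.17164 = 2.005.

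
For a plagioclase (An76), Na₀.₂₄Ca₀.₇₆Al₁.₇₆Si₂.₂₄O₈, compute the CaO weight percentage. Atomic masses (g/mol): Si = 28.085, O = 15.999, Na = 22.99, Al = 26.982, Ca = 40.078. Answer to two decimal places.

Molar mass of Na₀.₂₄Ca₀.₇₆Al₁.₇₆Si₂.₂₄O₈ = 0.24*22.99 + 0.76*40.078 + 1.76*26.982 + 2.24*28.085 + 8*15.999 = 274.368 g/mol.
Each formula unit contains 0.76 Ca, equivalent to 0.76/1 = 0.7600 mol CaO.
M(CaO) = 1×40.078 + 1×15.999 = 56.077 g/mol.
Mass of CaO per formula unit = 0.7600 × 56.077 = 42.619 g.
CaO wt% = 42.619 / 274.368 × 100 = 15.53%.

15.53 wt%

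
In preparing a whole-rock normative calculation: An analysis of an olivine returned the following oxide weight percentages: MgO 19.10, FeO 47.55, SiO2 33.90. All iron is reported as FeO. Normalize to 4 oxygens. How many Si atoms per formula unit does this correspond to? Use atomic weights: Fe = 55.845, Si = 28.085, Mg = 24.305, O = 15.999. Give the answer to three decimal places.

MgO (M=40.304): mol = 0.47390; Mg = 0.47390, O = 0.47390.
FeO (M=71.844): mol = 0.66185; Fe = 0.66185, O = 0.66185.
SiO2 (M=60.083): mol = 0.56422; Si = 0.56422, O = 1.12844.
ΣO = 2.26419; factor = 4/ΣO = 1.76664.
Si apfu = 0.56422 × 1.76664 = 0.997.

0.997 Si apfu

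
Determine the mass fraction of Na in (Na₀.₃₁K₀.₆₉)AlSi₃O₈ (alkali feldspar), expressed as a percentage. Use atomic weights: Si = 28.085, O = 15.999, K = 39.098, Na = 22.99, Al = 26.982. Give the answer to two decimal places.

M((Na₀.₃₁K₀.₆₉)AlSi₃O₈) = 273.334 g/mol.
Na contributes 0.31 × 22.99 = 7.127 g per mole.
7.127/273.334 = 0.0261 → 2.61%.

2.61 mass %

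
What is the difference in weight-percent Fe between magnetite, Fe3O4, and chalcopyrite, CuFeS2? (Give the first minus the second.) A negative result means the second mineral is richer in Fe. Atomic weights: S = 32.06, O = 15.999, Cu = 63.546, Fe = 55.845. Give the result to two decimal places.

First mineral: 167.535 g Fe in 231.531 g formula = 72.36 wt% Fe.
Second mineral: 55.845 g Fe in 183.511 g formula = 30.43 wt% Fe.
72.36% − 30.43% gives a difference of 41.93 percentage points.

41.93 percentage points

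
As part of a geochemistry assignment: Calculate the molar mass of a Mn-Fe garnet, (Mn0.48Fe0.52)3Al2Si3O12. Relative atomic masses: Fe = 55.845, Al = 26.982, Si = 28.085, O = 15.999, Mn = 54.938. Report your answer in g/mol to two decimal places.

The formula mass is the sum 1.44*54.938 + 1.56*55.845 + 2*26.982 + 3*28.085 + 12*15.999.

496.44 g/mol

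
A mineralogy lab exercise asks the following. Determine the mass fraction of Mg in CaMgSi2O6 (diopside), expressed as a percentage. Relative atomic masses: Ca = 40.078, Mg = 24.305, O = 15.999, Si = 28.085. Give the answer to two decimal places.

Molar mass of CaMgSi2O6: 1*40.078 + 1*24.305 + 2*28.085 + 6*15.999 = 216.547 g/mol.
Mass of Mg per formula unit: 1 × 24.305 = 24.305 g.
Weight fraction Mg = 24.305 / 216.547 = 0.1122.

11.22 weight percent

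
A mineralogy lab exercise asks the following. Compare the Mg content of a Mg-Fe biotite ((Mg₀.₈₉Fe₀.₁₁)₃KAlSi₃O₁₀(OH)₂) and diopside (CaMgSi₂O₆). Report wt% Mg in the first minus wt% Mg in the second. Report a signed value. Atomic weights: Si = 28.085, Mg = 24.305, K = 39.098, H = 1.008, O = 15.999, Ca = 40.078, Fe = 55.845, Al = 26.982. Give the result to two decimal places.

3.95 percentage points

First mineral: 64.894 g Mg in 427.662 g formula = 15.17 wt% Mg.
Second mineral: 24.305 g Mg in 216.547 g formula = 11.22 wt% Mg.
15.17% − 11.22% gives a difference of 3.95 percentage points.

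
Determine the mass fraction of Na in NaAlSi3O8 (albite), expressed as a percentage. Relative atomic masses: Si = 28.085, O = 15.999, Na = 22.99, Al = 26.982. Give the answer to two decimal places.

M(NaAlSi3O8) = 262.219 g/mol.
Na contributes 1 × 22.99 = 22.990 g per mole.
22.990/262.219 = 0.0877 → 8.77%.

8.77 mass %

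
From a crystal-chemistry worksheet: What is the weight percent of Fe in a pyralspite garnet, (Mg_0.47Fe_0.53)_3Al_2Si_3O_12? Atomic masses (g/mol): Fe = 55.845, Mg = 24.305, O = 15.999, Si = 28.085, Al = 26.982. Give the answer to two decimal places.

19.59 weight percent

Formula mass = 1.41·24.305 + 1.59·55.845 + 2·26.982 + 3·28.085 + 12·15.999 = 453.271 g/mol, of which 88.794 g is Fe.
So Fe makes up 88.794/453.271 = 0.1959 of the mass, i.e. 19.59%.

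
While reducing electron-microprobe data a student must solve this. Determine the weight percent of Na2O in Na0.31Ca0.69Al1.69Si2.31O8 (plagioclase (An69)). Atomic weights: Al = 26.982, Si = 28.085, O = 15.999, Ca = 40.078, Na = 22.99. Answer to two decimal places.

3.52 wt%

Formula mass = 273.249 g/mol.
0.31 Na → 0.1550 mol Na2O per formula unit; M(Na2O) = 61.979, so Na2O mass = 9.607 g.
9.607/273.249 × 100 = 3.52 wt%.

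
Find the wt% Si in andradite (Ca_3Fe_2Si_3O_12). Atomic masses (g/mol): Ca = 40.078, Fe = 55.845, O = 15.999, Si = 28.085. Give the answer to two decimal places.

Molar mass of Ca_3Fe_2Si_3O_12: 3·40.078 + 2·55.845 + 3·28.085 + 12·15.999 = 508.167 g/mol.
Mass of Si per formula unit: 3 × 28.085 = 84.255 g.
Weight fraction Si = 84.255 / 508.167 = 0.1658.

16.58 mass %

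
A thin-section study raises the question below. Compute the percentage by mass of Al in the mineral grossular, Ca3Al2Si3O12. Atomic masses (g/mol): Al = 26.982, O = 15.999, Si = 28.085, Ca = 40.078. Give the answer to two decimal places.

Molar mass of Ca3Al2Si3O12: 3*40.078 + 2*26.982 + 3*28.085 + 12*15.999 = 450.441 g/mol.
Mass of Al per formula unit: 2 × 26.982 = 53.964 g.
Weight fraction Al = 53.964 / 450.441 = 0.1198.

11.98 weight percent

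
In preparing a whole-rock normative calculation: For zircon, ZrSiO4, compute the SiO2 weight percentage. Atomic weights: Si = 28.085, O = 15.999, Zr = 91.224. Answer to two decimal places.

M(ZrSiO4) = 183.305 g/mol; M(SiO2) = 60.083 g/mol.
Moles SiO2 per formula unit = 1 Si ÷ 1 = 1.0000.
SiO2 fraction = (1.0000 × 60.083) / 183.305 = 60.083/183.305 = 0.3278.

32.78 wt%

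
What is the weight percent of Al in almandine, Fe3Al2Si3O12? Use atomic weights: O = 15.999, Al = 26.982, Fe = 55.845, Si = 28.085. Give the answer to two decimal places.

10.84 weight percent

Formula mass = 3·55.845 + 2·26.982 + 3·28.085 + 12·15.999 = 497.742 g/mol, of which 53.964 g is Al.
So Al makes up 53.964/497.742 = 0.1084 of the mass, i.e. 10.84%.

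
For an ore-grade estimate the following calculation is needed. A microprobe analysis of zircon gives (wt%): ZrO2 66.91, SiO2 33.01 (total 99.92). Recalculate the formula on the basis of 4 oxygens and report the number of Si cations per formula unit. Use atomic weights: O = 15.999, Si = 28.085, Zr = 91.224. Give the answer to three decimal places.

ZrO2 (M=123.222): mol = 0.54300; Zr = 0.54300, O = 1.08600.
SiO2 (M=60.083): mol = 0.54941; Si = 0.54941, O = 1.09882.
ΣO = 2.18482; factor = 4/ΣO = 1.83081.
Si apfu = 0.54941 × 1.83081 = 1.006.

1.006 Si apfu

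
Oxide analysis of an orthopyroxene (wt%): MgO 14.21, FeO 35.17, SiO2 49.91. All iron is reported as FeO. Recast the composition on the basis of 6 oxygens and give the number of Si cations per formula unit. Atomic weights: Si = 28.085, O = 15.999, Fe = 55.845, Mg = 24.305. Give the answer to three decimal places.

MgO (M=40.304): mol = 0.35257; Mg = 0.35257, O = 0.35257.
FeO (M=71.844): mol = 0.48953; Fe = 0.48953, O = 0.48953.
SiO2 (M=60.083): mol = 0.83068; Si = 0.83068, O = 1.66136.
ΣO = 2.50346; factor = 6/ΣO = 2.39668.
Si apfu = 0.83068 × 2.39668 = 1.991.

1.991 Si apfu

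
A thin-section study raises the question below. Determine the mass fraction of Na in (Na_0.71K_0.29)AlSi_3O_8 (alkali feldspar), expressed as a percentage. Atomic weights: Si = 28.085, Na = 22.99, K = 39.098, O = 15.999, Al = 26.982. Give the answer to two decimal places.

Formula mass = 0.71·22.99 + 0.29·39.098 + 1·26.982 + 3·28.085 + 8·15.999 = 266.890 g/mol, of which 16.323 g is Na.
So Na makes up 16.323/266.890 = 0.0612 of the mass, i.e. 6.12%.

6.12 weight percent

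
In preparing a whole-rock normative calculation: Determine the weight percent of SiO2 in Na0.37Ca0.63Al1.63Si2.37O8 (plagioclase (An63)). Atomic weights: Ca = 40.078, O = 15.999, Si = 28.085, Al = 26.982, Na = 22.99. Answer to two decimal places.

Molar mass of Na0.37Ca0.63Al1.63Si2.37O8 = 0.37*22.99 + 0.63*40.078 + 1.63*26.982 + 2.37*28.085 + 8*15.999 = 272.290 g/mol.
Each formula unit contains 2.37 Si, equivalent to 2.37/1 = 2.3700 mol SiO2.
M(SiO2) = 1×28.085 + 2×15.999 = 60.083 g/mol.
Mass of SiO2 per formula unit = 2.3700 × 60.083 = 142.397 g.
SiO2 wt% = 142.397 / 272.290 × 100 = 52.30%.

52.30 wt%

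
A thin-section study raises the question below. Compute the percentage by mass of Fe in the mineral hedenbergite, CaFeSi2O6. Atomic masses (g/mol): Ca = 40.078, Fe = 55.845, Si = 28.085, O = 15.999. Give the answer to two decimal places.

22.51 weight percent

Molar mass of CaFeSi2O6: 1×40.078 + 1×55.845 + 2×28.085 + 6×15.999 = 248.087 g/mol.
Mass of Fe per formula unit: 1 × 55.845 = 55.845 g.
Weight fraction Fe = 55.845 / 248.087 = 0.2251.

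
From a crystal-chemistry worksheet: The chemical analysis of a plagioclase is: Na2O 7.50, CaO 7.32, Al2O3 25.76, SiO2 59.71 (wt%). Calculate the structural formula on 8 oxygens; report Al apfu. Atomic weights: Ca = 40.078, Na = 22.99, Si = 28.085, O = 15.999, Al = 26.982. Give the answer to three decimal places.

1.349 Al apfu

Na2O (M=61.979): mol = 0.12101; Na = 0.24202, O = 0.12101.
CaO (M=56.077): mol = 0.13053; Ca = 0.13053, O = 0.13053.
Al2O3 (M=101.961): mol = 0.25265; Al = 0.50530, O = 0.75795.
SiO2 (M=60.083): mol = 0.99379; Si = 0.99379, O = 1.98758.
ΣO = 2.99707; factor = 8/ΣO = 2.66927.
Al apfu = 0.50530 × 2.66927 = 1.349.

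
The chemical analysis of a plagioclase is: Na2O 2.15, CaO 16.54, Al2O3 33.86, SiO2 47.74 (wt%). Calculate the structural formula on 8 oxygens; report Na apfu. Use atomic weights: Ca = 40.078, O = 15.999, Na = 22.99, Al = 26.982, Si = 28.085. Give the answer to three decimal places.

Na2O: 2.15/61.979 = 0.03469 mol → 0.06938 mol Na, 0.03469 mol O.
CaO: 16.54/56.077 = 0.29495 mol → 0.29495 mol Ca, 0.29495 mol O.
Al2O3: 33.86/101.961 = 0.33209 mol → 0.66418 mol Al, 0.99627 mol O.
SiO2: 47.74/60.083 = 0.79457 mol → 0.79457 mol Si, 1.58914 mol O.
Total oxygen = 2.91505 mol. Normalization factor = 8/2.91505 = 2.74438.
Na per 8 O = 0.06938 × 2.74438 = 0.190.

0.190 Na apfu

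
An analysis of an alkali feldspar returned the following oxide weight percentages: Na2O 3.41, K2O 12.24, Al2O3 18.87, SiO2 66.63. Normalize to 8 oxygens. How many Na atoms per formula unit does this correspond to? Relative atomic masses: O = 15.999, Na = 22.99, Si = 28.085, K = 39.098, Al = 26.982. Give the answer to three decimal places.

Na2O: 3.41/61.979 = 0.05502 mol → 0.11004 mol Na, 0.05502 mol O.
K2O: 12.24/94.195 = 0.12994 mol → 0.25988 mol K, 0.12994 mol O.
Al2O3: 18.87/101.961 = 0.18507 mol → 0.37014 mol Al, 0.55521 mol O.
SiO2: 66.63/60.083 = 1.10897 mol → 1.10897 mol Si, 2.21794 mol O.
Total oxygen = 2.95811 mol. Normalization factor = 8/2.95811 = 2.70443.
Na per 8 O = 0.11004 × 2.70443 = 0.298.

0.298 Na apfu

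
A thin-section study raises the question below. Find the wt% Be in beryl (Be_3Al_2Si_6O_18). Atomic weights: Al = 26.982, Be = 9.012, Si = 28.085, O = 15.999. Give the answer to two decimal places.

5.03 weight percent

M(Be_3Al_2Si_6O_18) = 537.492 g/mol.
Be contributes 3 × 9.012 = 27.036 g per mole.
27.036/537.492 = 0.0503 → 5.03%.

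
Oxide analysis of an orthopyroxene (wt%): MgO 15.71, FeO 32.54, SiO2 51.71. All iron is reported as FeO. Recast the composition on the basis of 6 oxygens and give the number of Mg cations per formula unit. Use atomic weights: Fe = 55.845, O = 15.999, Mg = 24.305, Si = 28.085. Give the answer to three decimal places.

0.912 Mg apfu

MgO: 15.71/40.304 = 0.38979 mol → 0.38979 mol Mg, 0.38979 mol O.
FeO: 32.54/71.844 = 0.45293 mol → 0.45293 mol Fe, 0.45293 mol O.
SiO2: 51.71/60.083 = 0.86064 mol → 0.86064 mol Si, 1.72128 mol O.
Total oxygen = 2.56400 mol. Normalization factor = 6/2.56400 = 2.34009.
Mg per 6 O = 0.38979 × 2.34009 = 0.912.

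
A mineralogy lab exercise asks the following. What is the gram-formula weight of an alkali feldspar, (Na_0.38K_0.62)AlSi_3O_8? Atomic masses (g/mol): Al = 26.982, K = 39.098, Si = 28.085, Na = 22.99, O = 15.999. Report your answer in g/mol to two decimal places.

272.21 g/mol

M = 0.38·22.99 + 0.62·39.098 + 1·26.982 + 3·28.085 + 8·15.999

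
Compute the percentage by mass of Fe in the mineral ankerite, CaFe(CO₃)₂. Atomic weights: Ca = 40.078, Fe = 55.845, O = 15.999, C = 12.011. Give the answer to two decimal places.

25.86 weight percent

Molar mass of CaFe(CO₃)₂: 1·40.078 + 1·55.845 + 2·12.011 + 6·15.999 = 215.939 g/mol.
Mass of Fe per formula unit: 1 × 55.845 = 55.845 g.
Weight fraction Fe = 55.845 / 215.939 = 0.2586.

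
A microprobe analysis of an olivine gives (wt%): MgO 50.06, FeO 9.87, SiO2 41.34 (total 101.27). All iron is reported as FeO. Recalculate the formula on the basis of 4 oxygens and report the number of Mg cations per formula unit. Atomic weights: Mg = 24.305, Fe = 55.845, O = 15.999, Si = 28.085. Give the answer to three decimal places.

1.803 Mg apfu

MgO (M=40.304): mol = 1.24206; Mg = 1.24206, O = 1.24206.
FeO (M=71.844): mol = 0.13738; Fe = 0.13738, O = 0.13738.
SiO2 (M=60.083): mol = 0.68805; Si = 0.68805, O = 1.37610.
ΣO = 2.75554; factor = 4/ΣO = 1.45162.
Mg apfu = 1.24206 × 1.45162 = 1.803.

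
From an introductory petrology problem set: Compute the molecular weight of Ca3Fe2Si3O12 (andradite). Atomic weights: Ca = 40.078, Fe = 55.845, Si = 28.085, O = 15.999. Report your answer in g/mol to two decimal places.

508.17 g/mol

M = 3×40.078 + 2×55.845 + 3×28.085 + 12×15.999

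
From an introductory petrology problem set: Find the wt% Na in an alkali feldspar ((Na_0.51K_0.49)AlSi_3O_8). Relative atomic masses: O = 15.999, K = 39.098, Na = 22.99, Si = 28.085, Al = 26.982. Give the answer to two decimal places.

M((Na_0.51K_0.49)AlSi_3O_8) = 270.112 g/mol.
Na contributes 0.51 × 22.99 = 11.725 g per mole.
11.725/270.112 = 0.0434 → 4.34%.

4.34 mass %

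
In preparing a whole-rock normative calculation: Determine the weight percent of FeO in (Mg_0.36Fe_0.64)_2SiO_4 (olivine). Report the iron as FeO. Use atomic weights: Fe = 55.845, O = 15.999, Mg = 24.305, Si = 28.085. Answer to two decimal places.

50.79 wt%

M((Mg_0.36Fe_0.64)_2SiO_4) = 181.062 g/mol; M(FeO) = 71.844 g/mol.
Moles FeO per formula unit = 1.28 Fe ÷ 1 = 1.2800.
FeO fraction = (1.2800 × 71.844) / 181.062 = 91.960/181.062 = 0.5079.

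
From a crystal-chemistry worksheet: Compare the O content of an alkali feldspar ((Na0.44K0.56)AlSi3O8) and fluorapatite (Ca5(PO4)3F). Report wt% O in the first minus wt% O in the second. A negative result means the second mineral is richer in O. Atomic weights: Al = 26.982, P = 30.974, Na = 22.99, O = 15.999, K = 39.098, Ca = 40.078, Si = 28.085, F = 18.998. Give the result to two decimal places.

O in (Na0.44K0.56)AlSi3O8: molar mass 271.239 g/mol; 8×15.999 = 127.992 g → 47.19 wt%.
O in Ca5(PO4)3F: molar mass 504.298 g/mol; 12×15.999 = 191.988 g → 38.07 wt%.
Difference = 47.19 − 38.07 = 9.12 percentage points.

9.12 percentage points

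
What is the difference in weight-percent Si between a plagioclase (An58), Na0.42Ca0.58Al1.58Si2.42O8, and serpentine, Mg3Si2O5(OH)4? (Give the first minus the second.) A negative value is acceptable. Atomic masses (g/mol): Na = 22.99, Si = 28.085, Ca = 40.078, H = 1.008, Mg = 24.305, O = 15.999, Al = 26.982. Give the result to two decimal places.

4.76 percentage points

First mineral: 67.966 g Si in 271.490 g formula = 25.03 wt% Si.
Second mineral: 56.170 g Si in 277.108 g formula = 20.27 wt% Si.
25.03% − 20.27% gives a difference of 4.76 percentage points.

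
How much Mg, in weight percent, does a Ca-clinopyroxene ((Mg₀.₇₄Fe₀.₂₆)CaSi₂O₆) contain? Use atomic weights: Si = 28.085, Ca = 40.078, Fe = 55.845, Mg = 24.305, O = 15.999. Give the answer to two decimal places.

Formula mass = 0.74·24.305 + 0.26·55.845 + 1·40.078 + 2·28.085 + 6·15.999 = 224.747 g/mol, of which 17.986 g is Mg.
So Mg makes up 17.986/224.747 = 0.0800 of the mass, i.e. 8.00%.

8.00 weight percent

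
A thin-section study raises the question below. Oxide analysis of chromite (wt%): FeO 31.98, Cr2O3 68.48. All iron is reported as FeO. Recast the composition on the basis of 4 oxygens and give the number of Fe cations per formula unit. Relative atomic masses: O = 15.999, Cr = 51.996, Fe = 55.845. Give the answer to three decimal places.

FeO: 31.98/71.844 = 0.44513 mol → 0.44513 mol Fe, 0.44513 mol O.
Cr2O3: 68.48/151.989 = 0.45056 mol → 0.90112 mol Cr, 1.35168 mol O.
Total oxygen = 1.79681 mol. Normalization factor = 4/1.79681 = 2.22617.
Fe per 4 O = 0.44513 × 2.22617 = 0.991.

0.991 Fe apfu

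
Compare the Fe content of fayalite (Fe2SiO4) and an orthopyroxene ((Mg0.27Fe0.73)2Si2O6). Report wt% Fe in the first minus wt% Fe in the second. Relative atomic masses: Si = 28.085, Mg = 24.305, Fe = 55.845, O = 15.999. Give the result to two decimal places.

First mineral: 111.690 g Fe in 203.771 g formula = 54.81 wt% Fe.
Second mineral: 81.534 g Fe in 246.822 g formula = 33.03 wt% Fe.
54.81% − 33.03% gives a difference of 21.78 percentage points.

21.78 percentage points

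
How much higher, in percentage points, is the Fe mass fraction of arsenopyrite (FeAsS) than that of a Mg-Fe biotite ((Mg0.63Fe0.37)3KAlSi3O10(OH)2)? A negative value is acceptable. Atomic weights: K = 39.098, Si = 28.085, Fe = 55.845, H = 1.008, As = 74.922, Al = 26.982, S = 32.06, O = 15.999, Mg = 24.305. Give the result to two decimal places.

20.59 percentage points

Fe in FeAsS: molar mass 162.827 g/mol; 1×55.845 = 55.845 g → 34.30 wt%.
Fe in (Mg0.63Fe0.37)3KAlSi3O10(OH)2: molar mass 452.263 g/mol; 1.11×55.845 = 61.988 g → 13.71 wt%.
Difference = 34.30 − 13.71 = 20.59 percentage points.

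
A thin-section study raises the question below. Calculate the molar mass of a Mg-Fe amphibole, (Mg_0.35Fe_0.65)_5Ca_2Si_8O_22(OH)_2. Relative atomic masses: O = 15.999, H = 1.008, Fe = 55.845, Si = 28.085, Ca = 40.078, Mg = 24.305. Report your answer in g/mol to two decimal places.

The formula mass is the sum 1.75·24.305 + 3.25·55.845 + 2·40.078 + 8·28.085 + 24·15.999 + 2·1.008.

914.86 g/mol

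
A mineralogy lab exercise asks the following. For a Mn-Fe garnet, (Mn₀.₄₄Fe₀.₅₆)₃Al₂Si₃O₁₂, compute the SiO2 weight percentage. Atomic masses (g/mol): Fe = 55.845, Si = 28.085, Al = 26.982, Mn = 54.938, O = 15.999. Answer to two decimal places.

36.30 wt%

M((Mn₀.₄₄Fe₀.₅₆)₃Al₂Si₃O₁₂) = 496.545 g/mol; M(SiO2) = 60.083 g/mol.
Moles SiO2 per formula unit = 3 Si ÷ 1 = 3.0000.
SiO2 fraction = (3.0000 × 60.083) / 496.545 = 180.249/496.545 = 0.3630.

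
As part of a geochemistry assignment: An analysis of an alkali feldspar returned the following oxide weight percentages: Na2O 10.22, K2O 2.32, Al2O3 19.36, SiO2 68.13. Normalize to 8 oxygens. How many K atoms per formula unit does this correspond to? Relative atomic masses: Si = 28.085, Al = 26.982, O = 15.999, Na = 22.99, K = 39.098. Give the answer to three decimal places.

0.130 K apfu

Na2O (M=61.979): mol = 0.16489; Na = 0.32978, O = 0.16489.
K2O (M=94.195): mol = 0.02463; K = 0.04926, O = 0.02463.
Al2O3 (M=101.961): mol = 0.18988; Al = 0.37976, O = 0.56964.
SiO2 (M=60.083): mol = 1.13393; Si = 1.13393, O = 2.26786.
ΣO = 3.02702; factor = 8/ΣO = 2.64286.
K apfu = 0.04926 × 2.64286 = 0.130.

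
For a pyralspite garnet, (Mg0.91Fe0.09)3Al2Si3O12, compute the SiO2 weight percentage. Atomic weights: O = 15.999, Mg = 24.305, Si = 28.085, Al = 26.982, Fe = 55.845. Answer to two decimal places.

M((Mg0.91Fe0.09)3Al2Si3O12) = 411.638 g/mol; M(SiO2) = 60.083 g/mol.
Moles SiO2 per formula unit = 3 Si ÷ 1 = 3.0000.
SiO2 fraction = (3.0000 × 60.083) / 411.638 = 180.249/411.638 = 0.4379.

43.79 wt%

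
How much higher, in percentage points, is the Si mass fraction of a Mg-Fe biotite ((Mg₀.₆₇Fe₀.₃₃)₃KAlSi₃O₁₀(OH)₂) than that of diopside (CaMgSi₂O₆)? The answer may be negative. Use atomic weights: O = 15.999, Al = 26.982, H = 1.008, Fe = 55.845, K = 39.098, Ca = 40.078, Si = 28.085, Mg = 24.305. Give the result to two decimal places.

-7.15 percentage points

Si in (Mg₀.₆₇Fe₀.₃₃)₃KAlSi₃O₁₀(OH)₂: molar mass 448.479 g/mol; 3×28.085 = 84.255 g → 18.79 wt%.
Si in CaMgSi₂O₆: molar mass 216.547 g/mol; 2×28.085 = 56.170 g → 25.94 wt%.
Difference = 18.79 − 25.94 = -7.15 percentage points.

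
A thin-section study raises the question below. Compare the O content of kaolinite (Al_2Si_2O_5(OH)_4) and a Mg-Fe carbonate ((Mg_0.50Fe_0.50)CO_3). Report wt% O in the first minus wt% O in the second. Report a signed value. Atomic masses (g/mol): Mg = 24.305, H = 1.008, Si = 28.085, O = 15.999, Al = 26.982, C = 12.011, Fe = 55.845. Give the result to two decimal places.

7.82 percentage points

First mineral: 143.991 g O in 258.157 g formula = 55.78 wt% O.
Second mineral: 47.997 g O in 100.083 g formula = 47.96 wt% O.
55.78% − 47.96% gives a difference of 7.82 percentage points.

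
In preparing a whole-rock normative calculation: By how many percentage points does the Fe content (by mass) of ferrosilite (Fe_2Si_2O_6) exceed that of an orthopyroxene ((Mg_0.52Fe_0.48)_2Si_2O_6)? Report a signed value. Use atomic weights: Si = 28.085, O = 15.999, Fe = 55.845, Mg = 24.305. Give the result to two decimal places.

19.13 percentage points

First mineral: 111.690 g Fe in 263.854 g formula = 42.33 wt% Fe.
Second mineral: 53.611 g Fe in 231.052 g formula = 23.20 wt% Fe.
42.33% − 23.20% gives a difference of 19.13 percentage points.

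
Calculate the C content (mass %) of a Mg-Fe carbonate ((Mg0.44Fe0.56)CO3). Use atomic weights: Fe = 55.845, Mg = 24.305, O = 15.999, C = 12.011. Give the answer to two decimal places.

11.78 mass %

Formula mass = 0.44×24.305 + 0.56×55.845 + 1×12.011 + 3×15.999 = 101.975 g/mol, of which 12.011 g is C.
So C makes up 12.011/101.975 = 0.1178 of the mass, i.e. 11.78%.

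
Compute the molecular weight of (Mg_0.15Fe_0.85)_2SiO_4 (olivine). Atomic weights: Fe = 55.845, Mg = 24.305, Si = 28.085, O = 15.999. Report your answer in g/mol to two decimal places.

M = 0.30(24.305) + 1.70(55.845) + 1(28.085) + 4(15.999)

194.31 g/mol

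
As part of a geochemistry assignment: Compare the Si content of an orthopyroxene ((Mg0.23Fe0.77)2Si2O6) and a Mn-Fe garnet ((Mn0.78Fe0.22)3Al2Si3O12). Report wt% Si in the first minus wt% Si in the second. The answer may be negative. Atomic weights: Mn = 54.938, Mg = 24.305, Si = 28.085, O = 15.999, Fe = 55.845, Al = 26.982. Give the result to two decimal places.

5.53 percentage points

First mineral: 56.170 g Si in 249.346 g formula = 22.53 wt% Si.
Second mineral: 84.255 g Si in 495.620 g formula = 17.00 wt% Si.
22.53% − 17.00% gives a difference of 5.53 percentage points.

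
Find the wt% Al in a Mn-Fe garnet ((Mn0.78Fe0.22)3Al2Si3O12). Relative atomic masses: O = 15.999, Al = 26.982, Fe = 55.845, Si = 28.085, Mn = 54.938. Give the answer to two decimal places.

Molar mass of (Mn0.78Fe0.22)3Al2Si3O12: 2.34×54.938 + 0.66×55.845 + 2×26.982 + 3×28.085 + 12×15.999 = 495.620 g/mol.
Mass of Al per formula unit: 2 × 26.982 = 53.964 g.
Weight fraction Al = 53.964 / 495.620 = 0.1089.

10.89 weight percent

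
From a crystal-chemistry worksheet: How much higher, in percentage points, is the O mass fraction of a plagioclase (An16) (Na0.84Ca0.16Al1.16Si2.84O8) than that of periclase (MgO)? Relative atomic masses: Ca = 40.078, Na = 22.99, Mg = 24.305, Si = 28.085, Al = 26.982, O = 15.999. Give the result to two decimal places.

8.64 percentage points

M(Na0.84Ca0.16Al1.16Si2.84O8) = 264.777 g/mol, so wt% O = 127.992/264.777 × 100 = 48.34%.
M(MgO) = 40.304 g/mol, so wt% O = 15.999/40.304 × 100 = 39.70%.
48.34 − 39.70 = 8.64 pp.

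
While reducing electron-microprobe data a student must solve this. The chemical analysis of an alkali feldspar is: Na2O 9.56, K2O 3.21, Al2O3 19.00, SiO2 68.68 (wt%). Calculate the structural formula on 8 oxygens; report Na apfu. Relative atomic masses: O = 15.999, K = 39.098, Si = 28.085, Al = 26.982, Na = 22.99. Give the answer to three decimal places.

0.814 Na apfu

Na2O: 9.56/61.979 = 0.15425 mol → 0.30850 mol Na, 0.15425 mol O.
K2O: 3.21/94.195 = 0.03408 mol → 0.06816 mol K, 0.03408 mol O.
Al2O3: 19.00/101.961 = 0.18635 mol → 0.37270 mol Al, 0.55905 mol O.
SiO2: 68.68/60.083 = 1.14309 mol → 1.14309 mol Si, 2.28618 mol O.
Total oxygen = 3.03356 mol. Normalization factor = 8/3.03356 = 2.63717.
Na per 8 O = 0.30850 × 2.63717 = 0.814.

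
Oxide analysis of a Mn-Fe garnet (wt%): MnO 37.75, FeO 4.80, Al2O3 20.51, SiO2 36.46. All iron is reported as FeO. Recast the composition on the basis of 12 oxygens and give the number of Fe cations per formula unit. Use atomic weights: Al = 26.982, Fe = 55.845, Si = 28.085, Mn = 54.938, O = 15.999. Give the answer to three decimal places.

0.332 Fe apfu

MnO (M=70.937): mol = 0.53216; Mn = 0.53216, O = 0.53216.
FeO (M=71.844): mol = 0.06681; Fe = 0.06681, O = 0.06681.
Al2O3 (M=101.961): mol = 0.20116; Al = 0.40232, O = 0.60348.
SiO2 (M=60.083): mol = 0.60683; Si = 0.60683, O = 1.21366.
ΣO = 2.41611; factor = 12/ΣO = 4.96666.
Fe apfu = 0.06681 × 4.96666 = 0.332.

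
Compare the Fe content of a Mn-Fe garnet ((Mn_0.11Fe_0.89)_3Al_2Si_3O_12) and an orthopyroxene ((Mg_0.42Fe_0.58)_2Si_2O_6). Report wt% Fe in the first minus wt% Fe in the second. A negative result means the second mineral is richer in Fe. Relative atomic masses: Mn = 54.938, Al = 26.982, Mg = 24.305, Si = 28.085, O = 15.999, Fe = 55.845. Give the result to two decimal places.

First mineral: 149.106 g Fe in 497.443 g formula = 29.97 wt% Fe.
Second mineral: 64.780 g Fe in 237.360 g formula = 27.29 wt% Fe.
29.97% − 27.29% gives a difference of 2.68 percentage points.

2.68 percentage points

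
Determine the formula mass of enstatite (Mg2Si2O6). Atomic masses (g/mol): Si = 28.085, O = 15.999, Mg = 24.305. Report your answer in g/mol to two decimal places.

200.77 g/mol

The formula mass is the sum 2·24.305 + 2·28.085 + 6·15.999.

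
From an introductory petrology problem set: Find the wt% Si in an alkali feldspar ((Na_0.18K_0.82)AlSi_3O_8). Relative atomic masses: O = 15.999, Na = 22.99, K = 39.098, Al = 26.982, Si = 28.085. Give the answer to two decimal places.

Molar mass of (Na_0.18K_0.82)AlSi_3O_8: 0.18×22.99 + 0.82×39.098 + 1×26.982 + 3×28.085 + 8×15.999 = 275.428 g/mol.
Mass of Si per formula unit: 3 × 28.085 = 84.255 g.
Weight fraction Si = 84.255 / 275.428 = 0.3059.

30.59 mass %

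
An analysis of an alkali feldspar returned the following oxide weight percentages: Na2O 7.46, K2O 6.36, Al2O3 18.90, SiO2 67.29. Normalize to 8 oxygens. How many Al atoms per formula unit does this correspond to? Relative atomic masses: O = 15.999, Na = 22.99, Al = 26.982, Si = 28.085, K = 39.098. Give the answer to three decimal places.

Na2O (M=61.979): mol = 0.12036; Na = 0.24072, O = 0.12036.
K2O (M=94.195): mol = 0.06752; K = 0.13504, O = 0.06752.
Al2O3 (M=101.961): mol = 0.18536; Al = 0.37072, O = 0.55608.
SiO2 (M=60.083): mol = 1.11995; Si = 1.11995, O = 2.23990.
ΣO = 2.98386; factor = 8/ΣO = 2.68109.
Al apfu = 0.37072 × 2.68109 = 0.994.

0.994 Al apfu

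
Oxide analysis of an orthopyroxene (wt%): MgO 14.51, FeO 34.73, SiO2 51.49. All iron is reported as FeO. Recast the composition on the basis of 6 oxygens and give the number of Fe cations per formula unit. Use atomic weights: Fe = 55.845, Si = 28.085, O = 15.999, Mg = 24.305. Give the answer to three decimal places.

1.134 Fe apfu

14.51 wt% MgO ÷ 40.304 g/mol = 0.36001 mol, giving 0.36001 Mg and 0.36001 O.
34.73 wt% FeO ÷ 71.844 g/mol = 0.48341 mol, giving 0.48341 Fe and 0.48341 O.
51.49 wt% SiO2 ÷ 60.083 g/mol = 0.85698 mol, giving 0.85698 Si and 1.71396 O.
Oxygen sums to 2.55738; scaling by 6/2.55738 = 2.34615 puts the formula on 6 O.
Fe: 0.48341 × 2.34615 = 1.134 atoms per formula unit.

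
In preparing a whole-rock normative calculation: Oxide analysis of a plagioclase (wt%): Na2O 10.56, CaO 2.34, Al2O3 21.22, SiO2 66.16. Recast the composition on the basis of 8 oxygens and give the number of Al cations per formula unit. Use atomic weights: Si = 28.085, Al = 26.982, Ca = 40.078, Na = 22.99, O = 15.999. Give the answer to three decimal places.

10.56 wt% Na2O ÷ 61.979 g/mol = 0.17038 mol, giving 0.34076 Na and 0.17038 O.
2.34 wt% CaO ÷ 56.077 g/mol = 0.04173 mol, giving 0.04173 Ca and 0.04173 O.
21.22 wt% Al2O3 ÷ 101.961 g/mol = 0.20812 mol, giving 0.41624 Al and 0.62436 O.
66.16 wt% SiO2 ÷ 60.083 g/mol = 1.10114 mol, giving 1.10114 Si and 2.20228 O.
Oxygen sums to 3.03875; scaling by 8/3.03875 = 2.63266 puts the formula on 8 O.
Al: 0.41624 × 2.63266 = 1.096 atoms per formula unit.

1.096 Al apfu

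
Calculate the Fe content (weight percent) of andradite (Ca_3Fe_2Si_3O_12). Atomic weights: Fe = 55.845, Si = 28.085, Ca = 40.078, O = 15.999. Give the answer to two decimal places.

Molar mass of Ca_3Fe_2Si_3O_12: 3*40.078 + 2*55.845 + 3*28.085 + 12*15.999 = 508.167 g/mol.
Mass of Fe per formula unit: 2 × 55.845 = 111.690 g.
Weight fraction Fe = 111.690 / 508.167 = 0.2198.

21.98 weight percent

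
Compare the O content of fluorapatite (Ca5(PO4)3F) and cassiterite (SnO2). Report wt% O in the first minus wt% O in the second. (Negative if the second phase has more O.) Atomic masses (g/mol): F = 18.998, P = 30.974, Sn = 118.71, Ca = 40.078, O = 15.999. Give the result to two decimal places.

First mineral: 191.988 g O in 504.298 g formula = 38.07 wt% O.
Second mineral: 31.998 g O in 150.708 g formula = 21.23 wt% O.
38.07% − 21.23% gives a difference of 16.84 percentage points.

16.84 percentage points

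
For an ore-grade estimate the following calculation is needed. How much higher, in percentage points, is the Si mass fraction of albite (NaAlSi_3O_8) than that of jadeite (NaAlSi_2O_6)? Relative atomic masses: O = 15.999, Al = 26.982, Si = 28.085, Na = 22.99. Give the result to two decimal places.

M(NaAlSi_3O_8) = 262.219 g/mol, so wt% Si = 84.255/262.219 × 100 = 32.13%.
M(NaAlSi_2O_6) = 202.136 g/mol, so wt% Si = 56.170/202.136 × 100 = 27.79%.
32.13 − 27.79 = 4.34 pp.

4.34 percentage points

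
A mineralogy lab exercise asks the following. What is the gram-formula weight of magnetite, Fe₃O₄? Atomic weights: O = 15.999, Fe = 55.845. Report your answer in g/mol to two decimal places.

231.53 g/mol

Fe: 3 × 55.845 = 167.5350
O: 4 × 15.999 = 63.9960
Summing the contributions gives the formula mass.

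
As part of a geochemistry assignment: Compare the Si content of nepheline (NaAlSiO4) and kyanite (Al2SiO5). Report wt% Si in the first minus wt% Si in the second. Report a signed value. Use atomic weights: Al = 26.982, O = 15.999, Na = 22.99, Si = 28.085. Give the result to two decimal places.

M(NaAlSiO4) = 142.053 g/mol, so wt% Si = 28.085/142.053 × 100 = 19.77%.
M(Al2SiO5) = 162.044 g/mol, so wt% Si = 28.085/162.044 × 100 = 17.33%.
19.77 − 17.33 = 2.44 pp.

2.44 percentage points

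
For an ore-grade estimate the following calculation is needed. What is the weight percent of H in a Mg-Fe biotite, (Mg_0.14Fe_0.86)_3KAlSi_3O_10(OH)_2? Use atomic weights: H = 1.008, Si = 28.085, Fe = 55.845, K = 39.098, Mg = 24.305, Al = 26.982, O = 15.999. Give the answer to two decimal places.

0.40 wt%

M((Mg_0.14Fe_0.86)_3KAlSi_3O_10(OH)_2) = 498.627 g/mol.
H contributes 2 × 1.008 = 2.016 g per mole.
2.016/498.627 = 0.0040 → 0.40%.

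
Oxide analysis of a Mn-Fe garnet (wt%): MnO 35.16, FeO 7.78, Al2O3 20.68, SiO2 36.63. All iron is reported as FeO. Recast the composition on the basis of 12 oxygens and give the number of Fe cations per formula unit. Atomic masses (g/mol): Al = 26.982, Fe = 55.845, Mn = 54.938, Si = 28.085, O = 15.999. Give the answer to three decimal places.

35.16 wt% MnO ÷ 70.937 g/mol = 0.49565 mol, giving 0.49565 Mn and 0.49565 O.
7.78 wt% FeO ÷ 71.844 g/mol = 0.10829 mol, giving 0.10829 Fe and 0.10829 O.
20.68 wt% Al2O3 ÷ 101.961 g/mol = 0.20282 mol, giving 0.40564 Al and 0.60846 O.
36.63 wt% SiO2 ÷ 60.083 g/mol = 0.60966 mol, giving 0.60966 Si and 1.21932 O.
Oxygen sums to 2.43172; scaling by 12/2.43172 = 4.93478 puts the formula on 12 O.
Fe: 0.10829 × 4.93478 = 0.534 atoms per formula unit.

0.534 Fe apfu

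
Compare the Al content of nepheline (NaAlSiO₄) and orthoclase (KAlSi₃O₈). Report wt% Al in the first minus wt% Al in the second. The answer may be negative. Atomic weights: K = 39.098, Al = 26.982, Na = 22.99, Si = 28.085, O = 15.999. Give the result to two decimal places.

9.30 percentage points

M(NaAlSiO₄) = 142.053 g/mol, so wt% Al = 26.982/142.053 × 100 = 18.99%.
M(KAlSi₃O₈) = 278.327 g/mol, so wt% Al = 26.982/278.327 × 100 = 9.69%.
18.99 − 9.69 = 9.30 pp.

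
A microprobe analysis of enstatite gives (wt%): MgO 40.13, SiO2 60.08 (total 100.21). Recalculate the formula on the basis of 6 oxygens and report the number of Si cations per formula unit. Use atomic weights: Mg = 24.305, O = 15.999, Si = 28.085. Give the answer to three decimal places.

MgO: 40.13/40.304 = 0.99568 mol → 0.99568 mol Mg, 0.99568 mol O.
SiO2: 60.08/60.083 = 0.99995 mol → 0.99995 mol Si, 1.99990 mol O.
Total oxygen = 2.99558 mol. Normalization factor = 6/2.99558 = 2.00295.
Si per 6 O = 0.99995 × 2.00295 = 2.003.

2.003 Si apfu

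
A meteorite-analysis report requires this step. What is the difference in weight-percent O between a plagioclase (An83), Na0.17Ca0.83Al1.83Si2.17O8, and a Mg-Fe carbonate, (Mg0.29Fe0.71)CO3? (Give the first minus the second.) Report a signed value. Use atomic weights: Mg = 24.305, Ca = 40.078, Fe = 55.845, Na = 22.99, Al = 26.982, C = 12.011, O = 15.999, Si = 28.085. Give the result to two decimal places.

M(Na0.17Ca0.83Al1.83Si2.17O8) = 275.487 g/mol, so wt% O = 127.992/275.487 × 100 = 46.46%.
M((Mg0.29Fe0.71)CO3) = 106.706 g/mol, so wt% O = 47.997/106.706 × 100 = 44.98%.
46.46 − 44.98 = 1.48 pp.

1.48 percentage points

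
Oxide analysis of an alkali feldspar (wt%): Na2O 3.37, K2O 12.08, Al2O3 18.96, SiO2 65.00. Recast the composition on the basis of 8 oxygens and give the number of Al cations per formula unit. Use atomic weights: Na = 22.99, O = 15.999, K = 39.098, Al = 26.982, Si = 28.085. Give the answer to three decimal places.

1.024 Al apfu

Na2O (M=61.979): mol = 0.05437; Na = 0.10874, O = 0.05437.
K2O (M=94.195): mol = 0.12824; K = 0.25648, O = 0.12824.
Al2O3 (M=101.961): mol = 0.18595; Al = 0.37190, O = 0.55785.
SiO2 (M=60.083): mol = 1.08184; Si = 1.08184, O = 2.16368.
ΣO = 2.90414; factor = 8/ΣO = 2.75469.
Al apfu = 0.37190 × 2.75469 = 1.024.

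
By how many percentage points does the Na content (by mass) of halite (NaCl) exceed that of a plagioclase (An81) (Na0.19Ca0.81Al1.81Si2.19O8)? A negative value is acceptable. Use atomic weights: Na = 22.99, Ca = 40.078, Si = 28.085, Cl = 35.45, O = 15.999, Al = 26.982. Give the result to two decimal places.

37.75 percentage points

First mineral: 22.990 g Na in 58.440 g formula = 39.34 wt% Na.
Second mineral: 4.368 g Na in 275.167 g formula = 1.59 wt% Na.
39.34% − 1.59% gives a difference of 37.75 percentage points.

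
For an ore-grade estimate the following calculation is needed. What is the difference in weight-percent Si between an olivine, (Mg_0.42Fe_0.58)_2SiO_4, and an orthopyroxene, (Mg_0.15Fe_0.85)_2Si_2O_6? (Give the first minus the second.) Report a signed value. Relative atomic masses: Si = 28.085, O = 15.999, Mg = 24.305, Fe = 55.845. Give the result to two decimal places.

First mineral: 28.085 g Si in 177.277 g formula = 15.84 wt% Si.
Second mineral: 56.170 g Si in 254.392 g formula = 22.08 wt% Si.
15.84% − 22.08% gives a difference of -6.24 percentage points.

-6.24 percentage points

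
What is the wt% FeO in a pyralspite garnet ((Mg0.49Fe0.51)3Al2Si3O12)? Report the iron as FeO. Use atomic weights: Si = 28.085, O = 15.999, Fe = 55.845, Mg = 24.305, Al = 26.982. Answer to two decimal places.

24.35 wt%

Molar mass of (Mg0.49Fe0.51)3Al2Si3O12 = 1.47·24.305 + 1.53·55.845 + 2·26.982 + 3·28.085 + 12·15.999 = 451.378 g/mol.
Each formula unit contains 1.53 Fe, equivalent to 1.53/1 = 1.5300 mol FeO.
M(FeO) = 1×55.845 + 1×15.999 = 71.844 g/mol.
Mass of FeO per formula unit = 1.5300 × 71.844 = 109.921 g.
FeO wt% = 109.921 / 451.378 × 100 = 24.35%.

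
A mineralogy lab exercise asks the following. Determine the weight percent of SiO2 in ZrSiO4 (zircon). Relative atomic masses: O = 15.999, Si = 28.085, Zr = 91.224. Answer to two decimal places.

Molar mass of ZrSiO4 = 1*91.224 + 1*28.085 + 4*15.999 = 183.305 g/mol.
Each formula unit contains 1 Si, equivalent to 1/1 = 1.0000 mol SiO2.
M(SiO2) = 1×28.085 + 2×15.999 = 60.083 g/mol.
Mass of SiO2 per formula unit = 1.0000 × 60.083 = 60.083 g.
SiO2 wt% = 60.083 / 183.305 × 100 = 32.78%.

32.78 wt%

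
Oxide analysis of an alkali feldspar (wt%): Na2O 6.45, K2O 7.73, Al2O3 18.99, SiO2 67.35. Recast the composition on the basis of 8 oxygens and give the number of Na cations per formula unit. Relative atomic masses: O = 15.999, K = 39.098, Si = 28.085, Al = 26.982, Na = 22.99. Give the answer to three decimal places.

Na2O: 6.45/61.979 = 0.10407 mol → 0.20814 mol Na, 0.10407 mol O.
K2O: 7.73/94.195 = 0.08206 mol → 0.16412 mol K, 0.08206 mol O.
Al2O3: 18.99/101.961 = 0.18625 mol → 0.37250 mol Al, 0.55875 mol O.
SiO2: 67.35/60.083 = 1.12095 mol → 1.12095 mol Si, 2.24190 mol O.
Total oxygen = 2.98678 mol. Normalization factor = 8/2.98678 = 2.67847.
Na per 8 O = 0.20814 × 2.67847 = 0.557.

0.557 Na apfu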